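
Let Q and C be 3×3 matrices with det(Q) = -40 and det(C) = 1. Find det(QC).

det(QC) = det(Q)·det(C) = (-40)·(1) = -40

det(QC) = -40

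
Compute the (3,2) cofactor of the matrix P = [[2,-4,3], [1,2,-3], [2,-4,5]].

9

Delete row 3 and column 2; the remaining 2×2 submatrix is [2 3; 1 -3].
Its determinant is 2·(-3) − 3·1 = -9.
The cofactor carries sign (−1)^(3+2) = −1, so C_{3,2} = −(-9) = 9.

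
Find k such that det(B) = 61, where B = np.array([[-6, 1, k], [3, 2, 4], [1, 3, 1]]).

0

Expanding along the row containing k, det(B) is linear in k: det(B) = (7)·k + (61).
Set (7)·k + (61) = 61  ⇒  (7)·k = 0  ⇒  k = 0.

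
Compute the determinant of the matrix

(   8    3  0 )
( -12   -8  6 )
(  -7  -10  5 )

The determinant is 214.

Expand along column 3:
  − 6 · |8 3; -7 -10| = −6·(-80 − (-21)) = 354
  + 5 · |8 3; -12 -8| = 5·(-64 − (-36)) = -140
Sum: (354) + (-140) = 214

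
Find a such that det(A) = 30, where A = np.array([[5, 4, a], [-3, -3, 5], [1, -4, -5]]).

Expanding along the row containing a, det(A) is linear in a: det(A) = (15)·a + (135).
Set (15)·a + (135) = 30  ⇒  (15)·a = -105  ⇒  a = -7.

-7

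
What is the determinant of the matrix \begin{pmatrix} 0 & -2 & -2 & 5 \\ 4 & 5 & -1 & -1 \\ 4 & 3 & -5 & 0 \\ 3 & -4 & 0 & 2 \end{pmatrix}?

538

Expand along row 1 (it has 1 zero):
  − (-2) · M_12   where M_12 = det([4 -1 -1; 4 -5 0; 3 0 2]) = -47
  + (-2) · M_13   where M_13 = det([4 5 -1; 4 3 0; 3 -4 2]) = 9
  − (5) · M_14   where M_14 = det([4 5 -1; 4 3 -5; 3 -4 0]) = -130
det = (-1)·(-2)·(-47) + (+1)·(-2)·(9) + (-1)·(5)·(-130) = 538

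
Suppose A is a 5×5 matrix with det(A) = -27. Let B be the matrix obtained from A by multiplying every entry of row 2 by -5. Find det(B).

Scaling one row by -5 multiplies the determinant by -5.
det(B) = (-5)·(-27) = 135

135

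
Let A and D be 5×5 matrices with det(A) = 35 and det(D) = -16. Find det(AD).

det(AD) = det(A)·det(D) = (35)·(-16) = -560

det(AD) = -560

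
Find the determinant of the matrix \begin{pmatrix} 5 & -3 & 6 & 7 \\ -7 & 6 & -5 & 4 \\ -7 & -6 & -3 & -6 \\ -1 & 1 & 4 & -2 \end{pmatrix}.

Expand along row 1:
  + (5) · M_11   where M_11 = det([6 -5 4; -6 -3 -6; 1 4 -2]) = 186
  − (-3) · M_12   where M_12 = det([-7 -5 4; -7 -3 -6; -1 4 -2]) = -294
  + (6) · M_13   where M_13 = det([-7 6 4; -7 -6 -6; -1 1 -2]) = -226
  − (7) · M_14   where M_14 = det([-7 6 -5; -7 -6 -3; -1 1 4]) = 398
det = (+1)·(5)·(186) + (-1)·(-3)·(-294) + (+1)·(6)·(-226) + (-1)·(7)·(398) = -4094

-4094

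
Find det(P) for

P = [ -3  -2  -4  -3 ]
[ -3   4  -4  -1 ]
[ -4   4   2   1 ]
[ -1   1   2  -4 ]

det(P) = 636

Expand along row 1:
  + (-3) · M_11   where M_11 = det([4 -4 -1; 4 2 1; 1 2 -4]) = -114
  − (-2) · M_12   where M_12 = det([-3 -4 -1; -4 2 1; -1 2 -4]) = 104
  + (-4) · M_13   where M_13 = det([-3 4 -1; -4 4 1; -1 1 -4]) = -17
  − (-3) · M_14   where M_14 = det([-3 4 -4; -4 4 2; -1 1 2]) = 6
det = (+1)·(-3)·(-114) + (-1)·(-2)·(104) + (+1)·(-4)·(-17) + (-1)·(-3)·(6) = 636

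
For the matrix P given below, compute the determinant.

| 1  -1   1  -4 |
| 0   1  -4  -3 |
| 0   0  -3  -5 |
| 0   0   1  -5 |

P is block upper-triangular with a 2×2 block and a 2×2 block on the diagonal, so its determinant equals the product of the determinants of the diagonal blocks.
det of the 2×2 block = 1
det of the 2×2 block = 20
det = (1)·(20) = 20

det(P) = 20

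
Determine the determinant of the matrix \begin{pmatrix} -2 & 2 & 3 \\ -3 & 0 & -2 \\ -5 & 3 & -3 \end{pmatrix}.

Expand along row 2:
  − (-3) · |2 3; 3 -3| = −(-3)·(-6 − 9) = -45
  − (-2) · |-2 2; -5 3| = −(-2)·(-6 − (-10)) = 8
Sum: (-45) + (8) = -37

-37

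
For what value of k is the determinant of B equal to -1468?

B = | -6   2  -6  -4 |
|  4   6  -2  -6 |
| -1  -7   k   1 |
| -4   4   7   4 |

k = -1

Expanding along the row containing k, det(B) is linear in k: det(B) = (-432)·k + (-1900).
Set (-432)·k + (-1900) = -1468  ⇒  (-432)·k = 432  ⇒  k = -1.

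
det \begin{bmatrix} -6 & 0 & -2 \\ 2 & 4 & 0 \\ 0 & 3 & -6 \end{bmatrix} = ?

132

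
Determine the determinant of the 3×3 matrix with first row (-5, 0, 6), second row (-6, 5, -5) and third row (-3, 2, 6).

-182

Expand along row 1:
  + (-5) · |5 -5; 2 6| = (-5)·(30 − (-10)) = -200
  + 6 · |-6 5; -3 2| = 6·(-12 − (-15)) = 18
Sum: (-200) + (18) = -182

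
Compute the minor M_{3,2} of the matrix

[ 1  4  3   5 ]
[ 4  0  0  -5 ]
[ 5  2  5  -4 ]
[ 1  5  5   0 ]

110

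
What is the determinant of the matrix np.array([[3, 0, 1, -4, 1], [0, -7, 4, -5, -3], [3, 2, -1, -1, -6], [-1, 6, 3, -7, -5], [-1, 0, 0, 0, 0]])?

-889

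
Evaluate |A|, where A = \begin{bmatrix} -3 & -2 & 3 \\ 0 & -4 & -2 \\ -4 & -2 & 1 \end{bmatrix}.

Expand along column 1:
  + (-3) · |-4 -2; -2 1| = (-3)·(-4 − 4) = 24
  + (-4) · |-2 3; -4 -2| = (-4)·(4 − (-12)) = -64
Sum: (24) + (-64) = -40

det(A) = -40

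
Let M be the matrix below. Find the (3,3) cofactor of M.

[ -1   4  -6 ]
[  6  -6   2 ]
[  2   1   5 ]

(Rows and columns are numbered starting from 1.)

The cofactor is -18.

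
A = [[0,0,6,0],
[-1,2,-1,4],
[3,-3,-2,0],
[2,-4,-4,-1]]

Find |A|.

Expand along row 1 (it has 3 zeros):
  + (6) · M_13   where M_13 = det([-1 2 4; 3 -3 0; 2 -4 -1]) = -21
det = (+1)·(6)·(-21) = -126

det(A) = -126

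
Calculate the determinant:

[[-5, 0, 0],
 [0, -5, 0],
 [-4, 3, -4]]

-100

The matrix is lower triangular, so the determinant is the product of the diagonal entries:
det = (-5) · (-5) · (-4) = -100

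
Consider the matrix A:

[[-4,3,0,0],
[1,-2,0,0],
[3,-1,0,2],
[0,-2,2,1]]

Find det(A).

A is block lower-triangular with a 2×2 block and a 2×2 block on the diagonal, so its determinant equals the product of the determinants of the diagonal blocks.
det of the 2×2 block = 5
det of the 2×2 block = -4
det = (5)·(-4) = -20

The determinant is -20.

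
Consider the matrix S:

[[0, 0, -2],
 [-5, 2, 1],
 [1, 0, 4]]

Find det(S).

The determinant is 4.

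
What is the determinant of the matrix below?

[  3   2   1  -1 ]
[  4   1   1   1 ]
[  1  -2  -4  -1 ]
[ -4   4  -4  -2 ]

202

Expand along row 1:
  + (3) · M_11   where M_11 = det([1 1 1; -2 -4 -1; 4 -4 -2]) = 20
  − (2) · M_12   where M_12 = det([4 1 1; 1 -4 -1; -4 -4 -2]) = 2
  + (1) · M_13   where M_13 = det([4 1 1; 1 -2 -1; -4 4 -2]) = 34
  − (-1) · M_14   where M_14 = det([4 1 1; 1 -2 -4; -4 4 -4]) = 112
det = (+1)·(3)·(20) + (-1)·(2)·(2) + (+1)·(1)·(34) + (-1)·(-1)·(112) = 202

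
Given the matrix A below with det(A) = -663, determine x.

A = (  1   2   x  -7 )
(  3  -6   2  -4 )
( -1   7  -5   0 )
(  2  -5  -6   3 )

-4

Expanding along the column containing x, det(A) is linear in x: det(A) = (81)·x + (-339).
Set (81)·x + (-339) = -663  ⇒  (81)·x = -324  ⇒  x = -4.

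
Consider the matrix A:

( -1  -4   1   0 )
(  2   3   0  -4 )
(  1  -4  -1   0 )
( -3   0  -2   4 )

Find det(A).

96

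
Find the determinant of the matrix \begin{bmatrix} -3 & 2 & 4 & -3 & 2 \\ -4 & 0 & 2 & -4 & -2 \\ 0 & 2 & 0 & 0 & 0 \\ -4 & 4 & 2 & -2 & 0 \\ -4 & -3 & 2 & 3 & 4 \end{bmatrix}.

Expand along row 3 (it has 4 zeros):
  − (2) · M_32   where M_32 = det([-3 4 -3 2; -4 2 -4 -2; -4 2 -2 0; -4 2 3 4]) = -20
det = (-1)·(2)·(-20) = 40

40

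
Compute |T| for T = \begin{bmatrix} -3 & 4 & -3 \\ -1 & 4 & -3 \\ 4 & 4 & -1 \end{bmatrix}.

Expand along column 1:
  + (-3) · |4 -3; 4 -1| = (-3)·(-4 − (-12)) = -24
  − (-1) · |4 -3; 4 -1| = −(-1)·(-4 − (-12)) = 8
  + 4 · |4 -3; 4 -3| = 4·(-12 − (-12)) = 0
Sum: (-24) + (8) + (0) = -16

-16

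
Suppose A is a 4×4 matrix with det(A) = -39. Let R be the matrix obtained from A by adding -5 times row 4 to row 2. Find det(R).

-39

Adding a multiple of one row to another leaves the determinant unchanged.
det(R) = (1)·(-39) = -39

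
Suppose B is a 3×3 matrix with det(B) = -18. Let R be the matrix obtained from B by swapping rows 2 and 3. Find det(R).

|R| = 18

Swapping two rows multiplies the determinant by −1.
det(R) = (-1)·(-18) = 18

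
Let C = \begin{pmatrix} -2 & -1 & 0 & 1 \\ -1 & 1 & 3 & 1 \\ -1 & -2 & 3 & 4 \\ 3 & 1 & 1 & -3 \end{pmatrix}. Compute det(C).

Expand along row 1 (it has 1 zero):
  + (-2) · M_11   where M_11 = det([1 3 1; -2 3 4; 1 1 -3]) = -24
  − (-1) · M_12   where M_12 = det([-1 3 1; -1 3 4; 3 1 -3]) = 30
  − (1) · M_14   where M_14 = det([-1 1 3; -1 -2 3; 3 1 1]) = 30
det = (+1)·(-2)·(-24) + (-1)·(-1)·(30) + (-1)·(1)·(30) = 48

|C| = 48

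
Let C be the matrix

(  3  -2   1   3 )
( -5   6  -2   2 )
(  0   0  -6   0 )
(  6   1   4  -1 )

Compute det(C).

Expand along row 3 (it has 3 zeros):
  + (-6) · M_33   where M_33 = det([3 -2 3; -5 6 2; 6 1 -1]) = -161
det = (+1)·(-6)·(-161) = 966

966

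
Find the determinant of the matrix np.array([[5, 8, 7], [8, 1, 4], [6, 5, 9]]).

Expand along row 1:
  + 5 · |1 4; 5 9| = 5·(9 − 20) = -55
  − 8 · |8 4; 6 9| = −8·(72 − 24) = -384
  + 7 · |8 1; 6 5| = 7·(40 − 6) = 238
Sum: (-55) + (-384) + (238) = -201

-201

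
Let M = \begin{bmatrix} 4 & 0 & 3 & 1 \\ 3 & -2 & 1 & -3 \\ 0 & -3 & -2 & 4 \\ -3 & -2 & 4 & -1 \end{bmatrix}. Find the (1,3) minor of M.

Delete row 1 and column 3; the remaining 3×3 submatrix is [3 -2 -3; 0 -3 4; -3 -2 -1].
Its determinant is 84.

The minor is 84.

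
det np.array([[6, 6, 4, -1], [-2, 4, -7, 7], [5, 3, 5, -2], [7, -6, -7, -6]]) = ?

The determinant is 833.

Expand along row 1:
  + (6) · M_11   where M_11 = det([4 -7 7; 3 5 -2; -6 -7 -6]) = -323
  − (6) · M_12   where M_12 = det([-2 -7 7; 5 5 -2; 7 -7 -6]) = -514
  + (4) · M_13   where M_13 = det([-2 4 7; 5 3 -2; 7 -6 -6]) = -233
  − (-1) · M_14   where M_14 = det([-2 4 -7; 5 3 5; 7 -6 -7]) = 619
det = (+1)·(6)·(-323) + (-1)·(6)·(-514) + (+1)·(4)·(-233) + (-1)·(-1)·(619) = 833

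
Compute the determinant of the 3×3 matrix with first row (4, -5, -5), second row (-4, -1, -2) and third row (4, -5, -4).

Expand along column 1:
  + 4 · |-1 -2; -5 -4| = 4·(4 − 10) = -24
  − (-4) · |-5 -5; -5 -4| = −(-4)·(20 − 25) = -20
  + 4 · |-5 -5; -1 -2| = 4·(10 − 5) = 20
Sum: (-24) + (-20) + (20) = -24

The determinant is -24.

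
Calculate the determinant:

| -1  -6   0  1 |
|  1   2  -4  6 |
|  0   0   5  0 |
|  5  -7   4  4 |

The determinant is -1115.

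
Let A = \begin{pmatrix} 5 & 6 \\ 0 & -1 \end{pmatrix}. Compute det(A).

det(A) = 5·(-1) − 6·0 = -5 − 0 = -5

-5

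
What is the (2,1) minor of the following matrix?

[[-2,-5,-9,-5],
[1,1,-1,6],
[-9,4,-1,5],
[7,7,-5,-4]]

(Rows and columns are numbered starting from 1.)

Delete row 2 and column 1; the remaining 3×3 submatrix is [-5 -9 -5; 4 -1 5; 7 -5 -4].
Its determinant is -539.

-539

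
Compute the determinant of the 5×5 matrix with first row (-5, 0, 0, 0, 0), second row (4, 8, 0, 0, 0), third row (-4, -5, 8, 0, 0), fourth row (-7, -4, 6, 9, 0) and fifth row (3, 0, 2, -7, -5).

The matrix is lower triangular, so the determinant is the product of the diagonal entries:
det = (-5) · (8) · (8) · (9) · (-5) = 14400

The determinant is 14400.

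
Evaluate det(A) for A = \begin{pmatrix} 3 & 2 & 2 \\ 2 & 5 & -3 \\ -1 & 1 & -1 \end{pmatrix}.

Expand along column 1:
  + 3 · |5 -3; 1 -1| = 3·(-5 − (-3)) = -6
  − 2 · |2 2; 1 -1| = −2·(-2 − 2) = 8
  + (-1) · |2 2; 5 -3| = (-1)·(-6 − 10) = 16
Sum: (-6) + (8) + (16) = 18

|A| = 18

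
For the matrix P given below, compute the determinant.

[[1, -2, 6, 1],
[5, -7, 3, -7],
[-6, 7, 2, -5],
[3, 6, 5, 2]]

4428

Expand along row 1:
  + (1) · M_11   where M_11 = det([-7 3 -7; 7 2 -5; 6 5 2]) = -496
  − (-2) · M_12   where M_12 = det([5 3 -7; -6 2 -5; 3 5 2]) = 388
  + (6) · M_13   where M_13 = det([5 -7 -7; -6 7 -5; 3 6 2]) = 640
  − (1) · M_14   where M_14 = det([5 -7 3; -6 7 2; 3 6 5]) = -308
det = (+1)·(1)·(-496) + (-1)·(-2)·(388) + (+1)·(6)·(640) + (-1)·(1)·(-308) = 4428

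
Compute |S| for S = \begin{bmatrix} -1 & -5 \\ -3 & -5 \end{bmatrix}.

-10

det(S) = (-1)·(-5) − (-5)·(-3) = 5 − 15 = -10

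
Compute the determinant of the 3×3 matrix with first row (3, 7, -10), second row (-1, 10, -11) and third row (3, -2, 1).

Expand along row 1:
  + 3 · |10 -11; -2 1| = 3·(10 − 22) = -36
  − 7 · |-1 -11; 3 1| = −7·(-1 − (-33)) = -224
  + (-10) · |-1 10; 3 -2| = (-10)·(2 − 30) = 280
Sum: (-36) + (-224) + (280) = 20

20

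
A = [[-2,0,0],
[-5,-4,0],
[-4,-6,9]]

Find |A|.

det(A) = 72

A is lower triangular, so det(A) is the product of the diagonal entries:
det = (-2) · (-4) · (9) = 72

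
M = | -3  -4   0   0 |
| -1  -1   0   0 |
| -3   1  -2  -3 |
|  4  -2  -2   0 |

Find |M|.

6

M is block lower-triangular with a 2×2 block and a 2×2 block on the diagonal, so its determinant equals the product of the determinants of the diagonal blocks.
det of the 2×2 block = -1
det of the 2×2 block = -6
det = (-1)·(-6) = 6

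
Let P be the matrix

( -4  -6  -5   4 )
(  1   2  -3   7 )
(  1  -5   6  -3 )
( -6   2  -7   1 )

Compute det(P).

Expand along row 1:
  + (-4) · M_11   where M_11 = det([2 -3 7; -5 6 -3; 2 -7 1]) = 134
  − (-6) · M_12   where M_12 = det([1 -3 7; 1 6 -3; -6 -7 1]) = 137
  + (-5) · M_13   where M_13 = det([1 2 7; 1 -5 -3; -6 2 1]) = -161
  − (4) · M_14   where M_14 = det([1 2 -3; 1 -5 6; -6 2 -7]) = 49
det = (+1)·(-4)·(134) + (-1)·(-6)·(137) + (+1)·(-5)·(-161) + (-1)·(4)·(49) = 895

895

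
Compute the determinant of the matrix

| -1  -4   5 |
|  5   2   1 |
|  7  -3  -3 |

Expand along row 1:
  + (-1) · |2 1; -3 -3| = (-1)·(-6 − (-3)) = 3
  − (-4) · |5 1; 7 -3| = −(-4)·(-15 − 7) = -88
  + 5 · |5 2; 7 -3| = 5·(-15 − 14) = -145
Sum: (3) + (-88) + (-145) = -230

-230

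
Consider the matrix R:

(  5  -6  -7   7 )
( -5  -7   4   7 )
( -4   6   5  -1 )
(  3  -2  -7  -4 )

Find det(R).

det(R) = -1583

Expand along row 1:
  + (5) · M_11   where M_11 = det([-7 4 7; 6 5 -1; -2 -7 -4]) = 69
  − (-6) · M_12   where M_12 = det([-5 4 7; -4 5 -1; 3 -7 -4]) = 150
  + (-7) · M_13   where M_13 = det([-5 -7 7; -4 6 -1; 3 -2 -4]) = 193
  − (7) · M_14   where M_14 = det([-5 -7 4; -4 6 5; 3 -2 -7]) = 211
det = (+1)·(5)·(69) + (-1)·(-6)·(150) + (+1)·(-7)·(193) + (-1)·(7)·(211) = -1583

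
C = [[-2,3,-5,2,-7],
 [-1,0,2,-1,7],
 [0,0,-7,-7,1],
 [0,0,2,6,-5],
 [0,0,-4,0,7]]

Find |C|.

|C| = -936

C is block upper-triangular with a 2×2 block and a 3×3 block on the diagonal, so its determinant equals the product of the determinants of the diagonal blocks.
det of the 2×2 block = 3
det of the 3×3 block = -312
det = (3)·(-312) = -936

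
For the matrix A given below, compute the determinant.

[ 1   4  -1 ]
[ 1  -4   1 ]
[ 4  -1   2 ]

The determinant is -14.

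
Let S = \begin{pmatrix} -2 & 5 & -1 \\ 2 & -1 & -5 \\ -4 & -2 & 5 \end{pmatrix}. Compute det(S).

Expand along column 1:
  + (-2) · |-1 -5; -2 5| = (-2)·(-5 − 10) = 30
  − 2 · |5 -1; -2 5| = −2·(25 − 2) = -46
  + (-4) · |5 -1; -1 -5| = (-4)·(-25 − 1) = 104
Sum: (30) + (-46) + (104) = 88

88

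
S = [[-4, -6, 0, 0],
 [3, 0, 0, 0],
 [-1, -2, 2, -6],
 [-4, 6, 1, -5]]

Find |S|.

-72

S is block lower-triangular with a 2×2 block and a 2×2 block on the diagonal, so its determinant equals the product of the determinants of the diagonal blocks.
det of the 2×2 block = 18
det of the 2×2 block = -4
det = (18)·(-4) = -72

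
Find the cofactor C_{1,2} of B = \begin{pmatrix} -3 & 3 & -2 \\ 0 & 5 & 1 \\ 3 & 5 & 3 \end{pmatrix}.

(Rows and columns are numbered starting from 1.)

3

Delete row 1 and column 2; the remaining 2×2 submatrix is [0 1; 3 3].
Its determinant is 0·3 − 1·3 = -3.
The cofactor carries sign (−1)^(1+2) = −1, so C_{1,2} = −(-3) = 3.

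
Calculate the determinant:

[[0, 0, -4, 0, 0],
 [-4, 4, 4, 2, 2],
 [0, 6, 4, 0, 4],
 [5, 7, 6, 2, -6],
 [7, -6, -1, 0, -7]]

Expand along row 1 (it has 4 zeros):
  + (-4) · M_13   where M_13 = det([-4 4 2 2; 0 6 0 4; 5 7 2 -6; 7 -6 0 -7]) = -516
det = (+1)·(-4)·(-516) = 2064

2064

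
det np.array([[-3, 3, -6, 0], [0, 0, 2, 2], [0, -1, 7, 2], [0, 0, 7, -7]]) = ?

Expand along column 1 (it has 3 zeros):
  + (-3) · M_11   where M_11 = det([0 2 2; -1 7 2; 0 7 -7]) = -28
det = (+1)·(-3)·(-28) = 84

84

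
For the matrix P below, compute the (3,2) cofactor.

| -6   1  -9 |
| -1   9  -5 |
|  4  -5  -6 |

-21

Delete row 3 and column 2; the remaining 2×2 submatrix is [-6 -9; -1 -5].
Its determinant is (-6)·(-5) − (-9)·(-1) = 21.
The cofactor carries sign (−1)^(3+2) = −1, so C_{3,2} = −(21) = -21.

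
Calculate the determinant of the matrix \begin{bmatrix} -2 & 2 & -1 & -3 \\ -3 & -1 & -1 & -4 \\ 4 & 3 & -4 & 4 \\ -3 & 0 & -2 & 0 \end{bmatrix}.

Expand along row 4 (it has 2 zeros):
  − (-3) · M_41   where M_41 = det([2 -1 -3; -1 -1 -4; 3 -4 4]) = -53
  − (-2) · M_43   where M_43 = det([-2 2 -3; -3 -1 -4; 4 3 4]) = -9
det = (-1)·(-3)·(-53) + (-1)·(-2)·(-9) = -177

-177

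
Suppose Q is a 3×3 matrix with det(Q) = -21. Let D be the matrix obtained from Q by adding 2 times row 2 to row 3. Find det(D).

-21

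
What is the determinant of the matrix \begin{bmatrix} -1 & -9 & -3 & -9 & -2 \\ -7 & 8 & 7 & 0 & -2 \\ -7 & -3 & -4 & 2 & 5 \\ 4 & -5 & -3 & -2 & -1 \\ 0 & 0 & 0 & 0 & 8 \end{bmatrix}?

Expand along row 5 (it has 4 zeros):
  + (8) · M_55   where M_55 = det([-1 -9 -3 -9; -7 8 7 0; -7 -3 -4 2; 4 -5 -3 -2]) = 210
det = (+1)·(8)·(210) = 1680

1680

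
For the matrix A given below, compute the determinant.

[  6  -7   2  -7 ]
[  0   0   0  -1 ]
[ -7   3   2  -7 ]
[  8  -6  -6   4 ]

The determinant is -182.

Expand along row 2 (it has 3 zeros):
  + (-1) · M_24   where M_24 = det([6 -7 2; -7 3 2; 8 -6 -6]) = 182
det = (+1)·(-1)·(182) = -182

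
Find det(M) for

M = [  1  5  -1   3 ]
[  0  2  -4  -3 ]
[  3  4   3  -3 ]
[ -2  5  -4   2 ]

Expand along row 2 (it has 1 zero):
  + (2) · M_22   where M_22 = det([1 -1 3; 3 3 -3; -2 -4 2]) = -24
  − (-4) · M_23   where M_23 = det([1 5 3; 3 4 -3; -2 5 2]) = 92
  + (-3) · M_24   where M_24 = det([1 5 -1; 3 4 3; -2 5 -4]) = -24
det = (+1)·(2)·(-24) + (-1)·(-4)·(92) + (+1)·(-3)·(-24) = 392

The determinant is 392.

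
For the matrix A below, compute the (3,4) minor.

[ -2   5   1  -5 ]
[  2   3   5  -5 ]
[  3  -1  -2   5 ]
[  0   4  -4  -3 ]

The minor is 112.

Delete row 3 and column 4; the remaining 3×3 submatrix is [-2 5 1; 2 3 5; 0 4 -4].
Its determinant is 112.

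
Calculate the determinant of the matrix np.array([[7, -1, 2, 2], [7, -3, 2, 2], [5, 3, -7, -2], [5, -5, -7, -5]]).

-354

Expand along row 1:
  + (7) · M_11   where M_11 = det([-3 2 2; 3 -7 -2; -5 -7 -5]) = -125
  − (-1) · M_12   where M_12 = det([7 2 2; 5 -7 -2; 5 -7 -5]) = 177
  + (2) · M_13   where M_13 = det([7 -3 2; 5 3 -2; 5 -5 -5]) = -300
  − (2) · M_14   where M_14 = det([7 -3 2; 5 3 -7; 5 -5 -7]) = -472
det = (+1)·(7)·(-125) + (-1)·(-1)·(177) + (+1)·(2)·(-300) + (-1)·(2)·(-472) = -354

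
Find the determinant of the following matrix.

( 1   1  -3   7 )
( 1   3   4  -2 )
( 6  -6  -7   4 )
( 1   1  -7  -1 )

Expand along row 1:
  + (1) · M_11   where M_11 = det([3 4 -2; -6 -7 4; 1 -7 -1]) = -1
  − (1) · M_12   where M_12 = det([1 4 -2; 6 -7 4; 1 -7 -1]) = 145
  + (-3) · M_13   where M_13 = det([1 3 -2; 6 -6 4; 1 1 -1]) = 8
  − (7) · M_14   where M_14 = det([1 3 4; 6 -6 -7; 1 1 -7]) = 202
det = (+1)·(1)·(-1) + (-1)·(1)·(145) + (+1)·(-3)·(8) + (-1)·(7)·(202) = -1584

-1584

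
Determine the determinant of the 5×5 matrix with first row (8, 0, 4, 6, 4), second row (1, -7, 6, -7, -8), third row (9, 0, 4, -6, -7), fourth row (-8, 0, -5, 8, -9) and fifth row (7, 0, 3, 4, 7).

Expand along column 2 (it has 4 zeros):
  + (-7) · M_22   where M_22 = det([8 4 6 4; 9 4 -6 -7; -8 -5 8 -9; 7 3 4 7]) = -1542
det = (+1)·(-7)·(-1542) = 10794

10794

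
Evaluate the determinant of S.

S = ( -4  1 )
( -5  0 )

det(S) = (-4)·0 − 1·(-5) = 0 − (-5) = 5

5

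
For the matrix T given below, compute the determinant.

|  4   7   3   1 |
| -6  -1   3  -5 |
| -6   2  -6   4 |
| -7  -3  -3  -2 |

Expand along row 1:
  + (4) · M_11   where M_11 = det([-1 3 -5; 2 -6 4; -3 -3 -2]) = 72
  − (7) · M_12   where M_12 = det([-6 3 -5; -6 -6 4; -7 -3 -2]) = -144
  + (3) · M_13   where M_13 = det([-6 -1 -5; -6 2 4; -7 -3 -2]) = -168
  − (1) · M_14   where M_14 = det([-6 -1 3; -6 2 -6; -7 -3 -3]) = 216
det = (+1)·(4)·(72) + (-1)·(7)·(-144) + (+1)·(3)·(-168) + (-1)·(1)·(216) = 576

det(T) = 576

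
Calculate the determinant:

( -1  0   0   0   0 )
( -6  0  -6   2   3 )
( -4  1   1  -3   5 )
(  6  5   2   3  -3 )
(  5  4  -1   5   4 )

-827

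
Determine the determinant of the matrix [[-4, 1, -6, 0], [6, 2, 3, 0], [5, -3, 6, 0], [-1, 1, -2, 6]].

Expand along column 4 (it has 3 zeros):
  + (6) · M_44   where M_44 = det([-4 1 -6; 6 2 3; 5 -3 6]) = 63
det = (+1)·(6)·(63) = 378

378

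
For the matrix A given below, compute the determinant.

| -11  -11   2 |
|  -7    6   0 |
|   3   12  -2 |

Expand along column 3:
  + 2 · |-7 6; 3 12| = 2·(-84 − 18) = -204
  + (-2) · |-11 -11; -7 6| = (-2)·(-66 − 77) = 286
Sum: (-204) + (286) = 82

det(A) = 82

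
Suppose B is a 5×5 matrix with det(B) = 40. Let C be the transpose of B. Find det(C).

det(Bᵀ) = det(B).
det(C) = (1)·(40) = 40

40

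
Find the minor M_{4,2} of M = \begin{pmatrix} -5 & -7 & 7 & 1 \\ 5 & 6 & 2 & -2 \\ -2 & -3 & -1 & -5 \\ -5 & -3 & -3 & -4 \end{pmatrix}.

Delete row 4 and column 2; the remaining 3×3 submatrix is [-5 7 1; 5 2 -2; -2 -1 -5].
Its determinant is 262.

262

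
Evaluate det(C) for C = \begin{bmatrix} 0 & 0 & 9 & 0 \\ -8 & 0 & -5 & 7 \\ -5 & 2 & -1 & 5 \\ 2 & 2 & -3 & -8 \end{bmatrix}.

Expand along row 1 (it has 3 zeros):
  + (9) · M_13   where M_13 = det([-8 0 7; -5 2 5; 2 2 -8]) = 110
det = (+1)·(9)·(110) = 990

det(C) = 990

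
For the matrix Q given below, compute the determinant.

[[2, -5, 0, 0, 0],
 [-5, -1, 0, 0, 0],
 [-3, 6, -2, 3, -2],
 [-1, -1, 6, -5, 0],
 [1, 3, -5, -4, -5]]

-3726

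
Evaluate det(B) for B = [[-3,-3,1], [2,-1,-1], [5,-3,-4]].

The determinant is -13.

Expand along column 1:
  + (-3) · |-1 -1; -3 -4| = (-3)·(4 − 3) = -3
  − 2 · |-3 1; -3 -4| = −2·(12 − (-3)) = -30
  + 5 · |-3 1; -1 -1| = 5·(3 − (-1)) = 20
Sum: (-3) + (-30) + (20) = -13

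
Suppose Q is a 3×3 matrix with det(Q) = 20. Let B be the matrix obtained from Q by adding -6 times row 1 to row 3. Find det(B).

Adding a multiple of one row to another leaves the determinant unchanged.
det(B) = (1)·(20) = 20

20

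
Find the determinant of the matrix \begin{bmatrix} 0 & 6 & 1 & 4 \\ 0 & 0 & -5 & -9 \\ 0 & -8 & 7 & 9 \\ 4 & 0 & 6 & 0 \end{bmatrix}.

The determinant is -80.

Expand along column 1 (it has 3 zeros):
  − (4) · M_41   where M_41 = det([6 1 4; 0 -5 -9; -8 7 9]) = 20
det = (-1)·(4)·(20) = -80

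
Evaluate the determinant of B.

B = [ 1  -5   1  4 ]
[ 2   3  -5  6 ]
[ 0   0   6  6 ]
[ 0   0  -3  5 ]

det(B) = 624

B is block upper-triangular with a 2×2 block and a 2×2 block on the diagonal, so its determinant equals the product of the determinants of the diagonal blocks.
det of the 2×2 block = 13
det of the 2×2 block = 48
det = (13)·(48) = 624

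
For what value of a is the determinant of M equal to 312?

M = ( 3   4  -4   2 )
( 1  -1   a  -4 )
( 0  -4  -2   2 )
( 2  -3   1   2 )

Expanding along the row containing a, det(M) is linear in a: det(M) = (-26)·a + (390).
Set (-26)·a + (390) = 312  ⇒  (-26)·a = -78  ⇒  a = 3.

a = 3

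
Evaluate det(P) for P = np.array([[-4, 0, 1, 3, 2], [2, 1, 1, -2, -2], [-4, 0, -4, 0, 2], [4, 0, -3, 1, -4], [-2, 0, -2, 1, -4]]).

-480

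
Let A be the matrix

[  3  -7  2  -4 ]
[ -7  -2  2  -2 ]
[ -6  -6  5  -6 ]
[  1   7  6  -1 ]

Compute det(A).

The determinant is -269.

Expand along row 1:
  + (3) · M_11   where M_11 = det([-2 2 -2; -6 5 -6; 7 6 -1]) = -16
  − (-7) · M_12   where M_12 = det([-7 2 -2; -6 5 -6; 1 6 -1]) = -159
  + (2) · M_13   where M_13 = det([-7 -2 -2; -6 -6 -6; 1 7 -1]) = -240
  − (-4) · M_14   where M_14 = det([-7 -2 2; -6 -6 5; 1 7 6]) = 343
det = (+1)·(3)·(-16) + (-1)·(-7)·(-159) + (+1)·(2)·(-240) + (-1)·(-4)·(343) = -269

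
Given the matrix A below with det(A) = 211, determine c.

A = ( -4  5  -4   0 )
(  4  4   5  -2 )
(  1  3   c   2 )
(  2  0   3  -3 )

c = 3

Expanding along the column containing c, det(A) is linear in c: det(A) = (88)·c + (-53).
Set (88)·c + (-53) = 211  ⇒  (88)·c = 264  ⇒  c = 3.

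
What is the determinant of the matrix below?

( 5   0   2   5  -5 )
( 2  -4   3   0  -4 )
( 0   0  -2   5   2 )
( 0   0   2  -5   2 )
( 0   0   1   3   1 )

The matrix is block upper-triangular with a 2×2 block and a 3×3 block on the diagonal, so its determinant equals the product of the determinants of the diagonal blocks.
det of the 2×2 block = -20
det of the 3×3 block = 44
det = (-20)·(44) = -880

The determinant is -880.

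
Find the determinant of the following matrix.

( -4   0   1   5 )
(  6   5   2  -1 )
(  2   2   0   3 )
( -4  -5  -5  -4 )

Expand along row 1 (it has 1 zero):
  + (-4) · M_11   where M_11 = det([5 2 -1; 2 0 3; -5 -5 -4]) = 71
  + (1) · M_13   where M_13 = det([6 5 -1; 2 2 3; -4 -5 -4]) = 24
  − (5) · M_14   where M_14 = det([6 5 2; 2 2 0; -4 -5 -5]) = -14
det = (+1)·(-4)·(71) + (+1)·(1)·(24) + (-1)·(5)·(-14) = -190

The determinant is -190.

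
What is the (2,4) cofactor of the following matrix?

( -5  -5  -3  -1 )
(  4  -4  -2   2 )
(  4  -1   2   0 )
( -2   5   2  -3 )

Delete row 2 and column 4; the remaining 3×3 submatrix is [-5 -5 -3; 4 -1 2; -2 5 2].
Its determinant is 66.
The cofactor carries sign (−1)^(2+4) = +1, so C_{2,4} = +(66) = 66.

66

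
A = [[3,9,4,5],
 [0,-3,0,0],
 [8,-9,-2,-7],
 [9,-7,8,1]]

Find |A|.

Expand along row 2 (it has 3 zeros):
  + (-3) · M_22   where M_22 = det([3 4 5; 8 -2 -7; 9 8 1]) = 288
det = (+1)·(-3)·(288) = -864

|A| = -864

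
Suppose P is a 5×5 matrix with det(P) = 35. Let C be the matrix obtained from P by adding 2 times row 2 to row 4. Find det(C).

Adding a multiple of one row to another leaves the determinant unchanged.
det(C) = (1)·(35) = 35

35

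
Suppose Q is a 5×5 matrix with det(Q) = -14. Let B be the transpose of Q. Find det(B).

det(B) = -14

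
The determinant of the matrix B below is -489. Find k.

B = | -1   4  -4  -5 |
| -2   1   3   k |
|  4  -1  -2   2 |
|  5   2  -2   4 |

Expanding along the column containing k, det(B) is linear in k: det(B) = (-66)·k + (105).
Set (-66)·k + (105) = -489  ⇒  (-66)·k = -594  ⇒  k = 9.

k = 9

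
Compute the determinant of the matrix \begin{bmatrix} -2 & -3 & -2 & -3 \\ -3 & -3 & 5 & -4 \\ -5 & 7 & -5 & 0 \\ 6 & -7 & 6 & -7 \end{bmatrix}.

Expand along row 3 (it has 1 zero):
  + (-5) · M_31   where M_31 = det([-3 -2 -3; -3 5 -4; -7 6 -7]) = -32
  − (7) · M_32   where M_32 = det([-2 -2 -3; -3 5 -4; 6 6 -7]) = 256
  + (-5) · M_33   where M_33 = det([-2 -3 -3; -3 -3 -4; 6 -7 -7]) = 32
det = (+1)·(-5)·(-32) + (-1)·(7)·(256) + (+1)·(-5)·(32) = -1792

-1792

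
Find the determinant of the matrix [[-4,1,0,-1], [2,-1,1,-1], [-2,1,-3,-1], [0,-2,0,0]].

The determinant is -40.

Expand along row 4 (it has 3 zeros):
  + (-2) · M_42   where M_42 = det([-4 0 -1; 2 1 -1; -2 -3 -1]) = 20
det = (+1)·(-2)·(20) = -40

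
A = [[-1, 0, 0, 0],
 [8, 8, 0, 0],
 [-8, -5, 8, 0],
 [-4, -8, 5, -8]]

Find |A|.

A is lower triangular, so det(A) is the product of the diagonal entries:
det = (-1) · (8) · (8) · (-8) = 512

512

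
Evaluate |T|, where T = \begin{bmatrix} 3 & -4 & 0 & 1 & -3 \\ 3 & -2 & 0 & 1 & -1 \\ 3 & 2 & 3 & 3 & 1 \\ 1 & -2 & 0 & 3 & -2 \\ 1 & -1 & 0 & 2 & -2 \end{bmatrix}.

Expand along column 3 (it has 4 zeros):
  + (3) · M_33   where M_33 = det([3 -4 1 -3; 3 -2 1 -1; 1 -2 3 -2; 1 -1 2 -2]) = -18
det = (+1)·(3)·(-18) = -54

-54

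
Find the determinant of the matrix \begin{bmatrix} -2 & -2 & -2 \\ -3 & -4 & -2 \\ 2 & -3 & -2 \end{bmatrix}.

The determinant is -18.

Expand along row 1:
  + (-2) · |-4 -2; -3 -2| = (-2)·(8 − 6) = -4
  − (-2) · |-3 -2; 2 -2| = −(-2)·(6 − (-4)) = 20
  + (-2) · |-3 -4; 2 -3| = (-2)·(9 − (-8)) = -34
Sum: (-4) + (20) + (-34) = -18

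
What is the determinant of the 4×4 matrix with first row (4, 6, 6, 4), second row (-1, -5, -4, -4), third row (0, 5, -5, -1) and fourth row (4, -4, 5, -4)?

Expand along row 3 (it has 1 zero):
  − (5) · M_32   where M_32 = det([4 6 4; -1 -4 -4; 4 5 -4]) = 68
  + (-5) · M_33   where M_33 = det([4 6 4; -1 -5 -4; 4 -4 -4]) = -8
  − (-1) · M_34   where M_34 = det([4 6 6; -1 -5 -4; 4 -4 5]) = -86
det = (-1)·(5)·(68) + (+1)·(-5)·(-8) + (-1)·(-1)·(-86) = -386

The determinant is -386.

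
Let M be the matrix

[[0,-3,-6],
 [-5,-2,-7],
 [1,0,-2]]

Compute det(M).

|M| = 39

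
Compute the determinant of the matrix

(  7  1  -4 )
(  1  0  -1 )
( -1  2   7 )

Expand along column 2:
  − 1 · |1 -1; -1 7| = −1·(7 − 1) = -6
  − 2 · |7 -4; 1 -1| = −2·(-7 − (-4)) = 6
Sum: (-6) + (6) = 0

0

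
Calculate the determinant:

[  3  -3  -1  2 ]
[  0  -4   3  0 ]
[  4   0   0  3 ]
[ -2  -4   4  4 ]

Expand along row 2 (it has 2 zeros):
  + (-4) · M_22   where M_22 = det([3 -1 2; 4 0 3; -2 4 4]) = 18
  − (3) · M_23   where M_23 = det([3 -3 2; 4 0 3; -2 -4 4]) = 70
det = (+1)·(-4)·(18) + (-1)·(3)·(70) = -282

-282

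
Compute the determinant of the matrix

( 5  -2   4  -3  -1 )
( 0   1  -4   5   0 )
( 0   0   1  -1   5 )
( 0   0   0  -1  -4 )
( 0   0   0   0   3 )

The matrix is upper triangular, so the determinant is the product of the diagonal entries:
det = (5) · (1) · (1) · (-1) · (3) = -15

-15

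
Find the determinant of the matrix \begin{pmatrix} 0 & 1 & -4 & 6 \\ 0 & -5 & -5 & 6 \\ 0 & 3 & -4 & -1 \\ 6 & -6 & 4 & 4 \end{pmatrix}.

Expand along column 1 (it has 3 zeros):
  − (6) · M_41   where M_41 = det([1 -4 6; -5 -5 6; 3 -4 -1]) = 187
det = (-1)·(6)·(187) = -1122

-1122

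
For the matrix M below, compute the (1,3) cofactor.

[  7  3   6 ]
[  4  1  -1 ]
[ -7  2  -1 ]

The cofactor is 15.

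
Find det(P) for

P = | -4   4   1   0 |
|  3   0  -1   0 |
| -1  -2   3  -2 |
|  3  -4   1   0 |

|P| = -40

Expand along column 4 (it has 3 zeros):
  − (-2) · M_34   where M_34 = det([-4 4 1; 3 0 -1; 3 -4 1]) = -20
det = (-1)·(-2)·(-20) = -40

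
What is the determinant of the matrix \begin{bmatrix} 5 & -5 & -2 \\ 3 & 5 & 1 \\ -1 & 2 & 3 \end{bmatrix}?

93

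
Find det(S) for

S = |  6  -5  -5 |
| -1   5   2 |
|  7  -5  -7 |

The determinant is -35.

Expand along row 1:
  + 6 · |5 2; -5 -7| = 6·(-35 − (-10)) = -150
  − (-5) · |-1 2; 7 -7| = −(-5)·(7 − 14) = -35
  + (-5) · |-1 5; 7 -5| = (-5)·(5 − 35) = 150
Sum: (-150) + (-35) + (150) = -35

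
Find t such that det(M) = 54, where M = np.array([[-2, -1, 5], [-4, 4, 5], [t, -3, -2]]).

t = 0

Expanding along the column containing t, det(M) is linear in t: det(M) = (-25)·t + (54).
Set (-25)·t + (54) = 54  ⇒  (-25)·t = 0  ⇒  t = 0.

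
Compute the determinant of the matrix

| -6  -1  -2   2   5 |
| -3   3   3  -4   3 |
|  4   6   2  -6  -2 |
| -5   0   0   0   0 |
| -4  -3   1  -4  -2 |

The determinant is -2810.

Expand along row 4 (it has 4 zeros):
  − (-5) · M_41   where M_41 = det([-1 -2 2 5; 3 3 -4 3; 6 2 -6 -2; -3 1 -4 -2]) = -562
det = (-1)·(-5)·(-562) = -2810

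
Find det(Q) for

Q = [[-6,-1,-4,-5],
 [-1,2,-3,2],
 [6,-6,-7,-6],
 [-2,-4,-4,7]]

3403

Expand along row 1:
  + (-6) · M_11   where M_11 = det([2 -3 2; -6 -7 -6; -4 -4 7]) = -352
  − (-1) · M_12   where M_12 = det([-1 -3 2; 6 -7 -6; -2 -4 7]) = 87
  + (-4) · M_13   where M_13 = det([-1 2 2; 6 -6 -6; -2 -4 7]) = -66
  − (-5) · M_14   where M_14 = det([-1 2 -3; 6 -6 -7; -2 -4 -4]) = 188
det = (+1)·(-6)·(-352) + (-1)·(-1)·(87) + (+1)·(-4)·(-66) + (-1)·(-5)·(188) = 3403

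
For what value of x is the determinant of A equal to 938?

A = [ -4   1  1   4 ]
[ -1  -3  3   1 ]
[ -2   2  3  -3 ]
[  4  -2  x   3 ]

9

Expanding along the column containing x, det(A) is linear in x: det(A) = (65)·x + (353).
Set (65)·x + (353) = 938  ⇒  (65)·x = 585  ⇒  x = 9.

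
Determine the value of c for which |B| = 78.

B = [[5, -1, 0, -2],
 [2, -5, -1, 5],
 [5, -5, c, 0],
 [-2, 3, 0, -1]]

Expanding along the column containing c, det(B) is linear in c: det(B) = (-34)·c + (10).
Set (-34)·c + (10) = 78  ⇒  (-34)·c = 68  ⇒  c = -2.

c = -2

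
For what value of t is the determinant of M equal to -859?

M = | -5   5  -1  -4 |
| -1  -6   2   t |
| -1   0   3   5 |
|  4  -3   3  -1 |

t = 2

Expanding along the column containing t, det(M) is linear in t: det(M) = (27)·t + (-913).
Set (27)·t + (-913) = -859  ⇒  (27)·t = 54  ⇒  t = 2.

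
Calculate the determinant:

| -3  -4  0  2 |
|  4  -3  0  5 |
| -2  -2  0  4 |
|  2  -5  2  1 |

The determinant is -164.

Expand along column 3 (it has 3 zeros):
  − (2) · M_43   where M_43 = det([-3 -4 2; 4 -3 5; -2 -2 4]) = 82
det = (-1)·(2)·(82) = -164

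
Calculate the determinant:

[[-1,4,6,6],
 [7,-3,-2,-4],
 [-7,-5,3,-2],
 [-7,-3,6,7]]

-2087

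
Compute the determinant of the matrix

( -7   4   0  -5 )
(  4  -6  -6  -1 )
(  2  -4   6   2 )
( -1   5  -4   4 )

The determinant is 1058.

Expand along row 1 (it has 1 zero):
  + (-7) · M_11   where M_11 = det([-6 -6 -1; -4 6 2; 5 -4 4]) = -334
  − (4) · M_12   where M_12 = det([4 -6 -1; 2 6 2; -1 -4 4]) = 190
  − (-5) · M_14   where M_14 = det([4 -6 -6; 2 -4 6; -1 5 -4]) = -104
det = (+1)·(-7)·(-334) + (-1)·(4)·(190) + (-1)·(-5)·(-104) = 1058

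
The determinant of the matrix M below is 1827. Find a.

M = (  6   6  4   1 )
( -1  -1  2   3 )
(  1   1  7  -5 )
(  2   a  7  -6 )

Expanding along the column containing a, det(M) is linear in a: det(M) = (-203)·a + (406).
Set (-203)·a + (406) = 1827  ⇒  (-203)·a = 1421  ⇒  a = -7.

a = -7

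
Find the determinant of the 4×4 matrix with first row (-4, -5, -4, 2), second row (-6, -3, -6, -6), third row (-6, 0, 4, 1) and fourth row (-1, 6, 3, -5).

The determinant is -684.

Expand along row 3 (it has 1 zero):
  + (-6) · M_31   where M_31 = det([-5 -4 2; -3 -6 -6; 6 3 -5]) = 18
  + (4) · M_33   where M_33 = det([-4 -5 2; -6 -3 -6; -1 6 -5]) = -162
  − (1) · M_34   where M_34 = det([-4 -5 -4; -6 -3 -6; -1 6 3]) = -72
det = (+1)·(-6)·(18) + (+1)·(4)·(-162) + (-1)·(1)·(-72) = -684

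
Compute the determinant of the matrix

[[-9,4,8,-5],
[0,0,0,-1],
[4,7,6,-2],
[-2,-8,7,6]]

Expand along row 2 (it has 3 zeros):
  + (-1) · M_24   where M_24 = det([-9 4 8; 4 7 6; -2 -8 7]) = -1177
det = (+1)·(-1)·(-1177) = 1177

1177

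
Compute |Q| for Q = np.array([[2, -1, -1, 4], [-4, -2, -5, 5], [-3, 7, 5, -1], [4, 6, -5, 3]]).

det(Q) = -2082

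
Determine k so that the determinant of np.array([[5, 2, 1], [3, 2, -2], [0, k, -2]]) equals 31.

k = 3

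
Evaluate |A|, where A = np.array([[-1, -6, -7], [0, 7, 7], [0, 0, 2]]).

The determinant is -14.

A is upper triangular, so det(A) is the product of the diagonal entries:
det = (-1) · (7) · (2) = -14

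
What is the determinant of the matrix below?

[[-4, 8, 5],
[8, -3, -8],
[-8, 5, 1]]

Expand along row 1:
  + (-4) · |-3 -8; 5 1| = (-4)·(-3 − (-40)) = -148
  − 8 · |8 -8; -8 1| = −8·(8 − 64) = 448
  + 5 · |8 -3; -8 5| = 5·(40 − 24) = 80
Sum: (-148) + (448) + (80) = 380

The determinant is 380.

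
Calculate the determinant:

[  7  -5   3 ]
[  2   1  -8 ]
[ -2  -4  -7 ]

-441

Expand along column 1:
  + 7 · |1 -8; -4 -7| = 7·(-7 − 32) = -273
  − 2 · |-5 3; -4 -7| = −2·(35 − (-12)) = -94
  + (-2) · |-5 3; 1 -8| = (-2)·(40 − 3) = -74
Sum: (-273) + (-94) + (-74) = -441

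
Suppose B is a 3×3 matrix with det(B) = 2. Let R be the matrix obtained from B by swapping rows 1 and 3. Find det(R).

Swapping two rows multiplies the determinant by −1.
det(R) = (-1)·(2) = -2

The determinant is -2.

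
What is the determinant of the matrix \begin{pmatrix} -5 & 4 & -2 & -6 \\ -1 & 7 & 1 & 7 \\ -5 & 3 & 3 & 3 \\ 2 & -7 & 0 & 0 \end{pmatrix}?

The determinant is -634.

Expand along row 4 (it has 2 zeros):
  − (2) · M_41   where M_41 = det([4 -2 -6; 7 1 7; 3 3 3]) = -180
  + (-7) · M_42   where M_42 = det([-5 -2 -6; -1 1 7; -5 3 3]) = 142
det = (-1)·(2)·(-180) + (+1)·(-7)·(142) = -634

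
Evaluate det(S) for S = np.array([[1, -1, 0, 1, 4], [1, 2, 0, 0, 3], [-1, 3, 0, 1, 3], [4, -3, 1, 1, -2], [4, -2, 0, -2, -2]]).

16

Expand along column 3 (it has 4 zeros):
  − (1) · M_43   where M_43 = det([1 -1 1 4; 1 2 0 3; -1 3 1 3; 4 -2 -2 -2]) = -16
det = (-1)·(1)·(-16) = 16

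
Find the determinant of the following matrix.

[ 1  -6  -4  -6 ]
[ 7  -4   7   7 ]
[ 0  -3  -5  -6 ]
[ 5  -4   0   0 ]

Expand along row 4 (it has 2 zeros):
  − (5) · M_41   where M_41 = det([-6 -4 -6; -4 7 7; -3 -5 -6]) = -24
  + (-4) · M_42   where M_42 = det([1 -4 -6; 7 7 7; 0 -5 -6]) = 35
det = (-1)·(5)·(-24) + (+1)·(-4)·(35) = -20

The determinant is -20.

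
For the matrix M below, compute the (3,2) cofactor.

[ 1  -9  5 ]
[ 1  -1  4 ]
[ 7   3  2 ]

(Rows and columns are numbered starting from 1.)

Delete row 3 and column 2; the remaining 2×2 submatrix is [1 5; 1 4].
Its determinant is 1·4 − 5·1 = -1.
The cofactor carries sign (−1)^(3+2) = −1, so C_{3,2} = −(-1) = 1.

The cofactor is 1.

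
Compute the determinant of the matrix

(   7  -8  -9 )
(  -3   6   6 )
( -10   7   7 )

Expand along row 1:
  + 7 · |6 6; 7 7| = 7·(42 − 42) = 0
  − (-8) · |-3 6; -10 7| = −(-8)·(-21 − (-60)) = 312
  + (-9) · |-3 6; -10 7| = (-9)·(-21 − (-60)) = -351
Sum: (0) + (312) + (-351) = -39

The determinant is -39.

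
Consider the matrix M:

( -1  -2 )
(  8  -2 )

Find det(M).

det(M) = 18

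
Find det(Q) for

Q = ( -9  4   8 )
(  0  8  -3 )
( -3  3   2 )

3

Expand along row 2:
  + 8 · |-9 8; -3 2| = 8·(-18 − (-24)) = 48
  − (-3) · |-9 4; -3 3| = −(-3)·(-27 − (-12)) = -45
Sum: (48) + (-45) = 3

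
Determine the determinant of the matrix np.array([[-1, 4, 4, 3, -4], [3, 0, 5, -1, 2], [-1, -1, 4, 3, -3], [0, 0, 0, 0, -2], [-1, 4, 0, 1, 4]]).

Expand along row 4 (it has 4 zeros):
  − (-2) · M_45   where M_45 = det([-1 4 4 3; 3 0 5 -1; -1 -1 4 3; -1 4 0 1]) = 10
det = (-1)·(-2)·(10) = 20

20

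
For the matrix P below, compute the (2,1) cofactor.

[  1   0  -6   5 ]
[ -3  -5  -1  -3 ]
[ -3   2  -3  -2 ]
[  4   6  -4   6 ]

Delete row 2 and column 1; the remaining 3×3 submatrix is [0 -6 5; 2 -3 -2; 6 -4 6].
Its determinant is 194.
The cofactor carries sign (−1)^(2+1) = −1, so C_{2,1} = −(194) = -194.

-194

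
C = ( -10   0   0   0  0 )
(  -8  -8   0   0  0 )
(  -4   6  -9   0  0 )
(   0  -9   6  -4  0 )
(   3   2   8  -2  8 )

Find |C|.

23040

C is lower triangular, so det(C) is the product of the diagonal entries:
det = (-10) · (-8) · (-9) · (-4) · (8) = 23040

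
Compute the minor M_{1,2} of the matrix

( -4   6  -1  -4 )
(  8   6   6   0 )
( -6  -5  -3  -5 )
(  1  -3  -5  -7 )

The minor is -314.

Delete row 1 and column 2; the remaining 3×3 submatrix is [8 6 0; -6 -3 -5; 1 -5 -7].
Its determinant is -314.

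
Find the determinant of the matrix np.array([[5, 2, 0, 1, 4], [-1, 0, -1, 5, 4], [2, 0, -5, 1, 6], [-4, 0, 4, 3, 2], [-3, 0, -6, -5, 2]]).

The determinant is -1684.

Expand along column 2 (it has 4 zeros):
  − (2) · M_12   where M_12 = det([-1 -1 5 4; 2 -5 1 6; -4 4 3 2; -3 -6 -5 2]) = 842
det = (-1)·(2)·(842) = -1684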